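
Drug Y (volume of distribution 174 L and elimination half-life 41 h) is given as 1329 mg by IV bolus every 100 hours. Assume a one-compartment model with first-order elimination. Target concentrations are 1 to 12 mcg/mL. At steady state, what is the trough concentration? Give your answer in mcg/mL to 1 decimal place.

1.7 mcg/mL

Over one 100-h interval, 100/41 ≈ 2.439 half-lives elapse, leaving f ≈ 0.1844 of each dose.
Accumulation ratio R = 1/(1 − f) ≈ 1/0.8156 ≈ 1.2261.
Single-dose peak C₀ = D/Vd = 1329/174 ≈ 7.638 mcg/mL.
Steady-state peak Cmax,ss = C₀·R ≈ 7.638 × 1.2261 ≈ 9.365 mcg/mL.
One interval later, Cmin,ss = Cmax,ss·e^(−kτ) ≈ 9.365 × 0.1844 ≈ 1.727 mcg/mL.
Trough 1.7 mcg/mL vs MEC 1 mcg/mL: adequate.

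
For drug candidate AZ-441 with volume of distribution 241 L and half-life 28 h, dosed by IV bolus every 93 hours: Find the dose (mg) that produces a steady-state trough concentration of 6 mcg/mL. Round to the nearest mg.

τ/t½ = 93/28 ≈ 3.3214, so f = (1/2)^(93/28) ≈ 0.100035.
Cmin,ss = (D/Vd)·f/(1−f), so D = Cmin,ss·Vd·(1−f)/f.
D = 6 × 241 × (1−f)/f ≈ 6 × 241 × 8.99650 ≈ 13008.94 mg.

13009 mg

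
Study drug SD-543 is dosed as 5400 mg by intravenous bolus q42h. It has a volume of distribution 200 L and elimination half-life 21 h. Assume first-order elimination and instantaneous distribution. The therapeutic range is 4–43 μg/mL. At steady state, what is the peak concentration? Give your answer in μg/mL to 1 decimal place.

36.0 μg/mL

The dosing interval is 2 half-lives, so f = 2^(−2) = 0.25.
Accumulation ratio R = 1/(1 − f) = 1/0.75 = 4/3.
Single-dose peak C₀ = D/Vd = 5400/200 = 27 μg/mL.
Steady-state peak Cmax,ss = C₀·R = 27 × 4/3 ≈ 36.000 μg/mL.
Peak 36.0 μg/mL vs MTC 43 μg/mL: below toxic threshold.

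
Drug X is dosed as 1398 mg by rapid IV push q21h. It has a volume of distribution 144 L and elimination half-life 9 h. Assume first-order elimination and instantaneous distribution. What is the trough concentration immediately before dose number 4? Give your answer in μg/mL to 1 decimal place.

f = (1/2)^(τ/t½) = (1/2)^(21/9) ≈ 0.1984.
C₀ = D/Vd = 1398/144 ≈ 9.708 μg/mL.
Before the 4th dose, 3 doses have been given. Superposition: Cmin = C₀·(f + f² + … + f^3).
≈ 9.708 × (0.1984 + 0.0394 + 0.0078) ≈ 9.708 × 0.2456 ≈ 2.384 μg/mL.

2.4 μg/mL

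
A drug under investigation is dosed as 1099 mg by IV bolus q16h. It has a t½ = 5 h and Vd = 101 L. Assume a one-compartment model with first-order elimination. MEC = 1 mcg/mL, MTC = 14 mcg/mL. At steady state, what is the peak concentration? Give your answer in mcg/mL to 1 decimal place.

12.2 mcg/mL

τ/t½ = 16/5 ≈ 3.2, so fraction remaining f = (1/2)^(16/5) ≈ 0.1088.
At steady state, accumulation factor R = 1/(1 − e^(−kτ)) ≈ 1.1221.
Single-dose peak C₀ = D/Vd = 1099/101 ≈ 10.881 mcg/mL.
Steady-state peak Cmax,ss = C₀·R ≈ 10.881 × 1.1221 ≈ 12.210 mcg/mL.
Peak 12.2 mcg/mL vs MTC 14 mcg/mL: below toxic threshold.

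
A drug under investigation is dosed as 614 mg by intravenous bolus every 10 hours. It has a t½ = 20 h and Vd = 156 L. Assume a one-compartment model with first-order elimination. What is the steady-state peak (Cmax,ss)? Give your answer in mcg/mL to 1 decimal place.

Over one 10-h interval, 10/20 ≈ 0.5 half-lives elapse, leaving f ≈ 0.7071 of each dose.
At steady state, accumulation factor R = 1/(1 − e^(−kτ)) ≈ 3.4141.
Each bolus raises the concentration by D/Vd = 614/156 ≈ 3.936 mcg/mL.
Steady-state peak Cmax,ss = C₀·R ≈ 3.936 × 3.4141 ≈ 13.438 mcg/mL.

13.4 mcg/mL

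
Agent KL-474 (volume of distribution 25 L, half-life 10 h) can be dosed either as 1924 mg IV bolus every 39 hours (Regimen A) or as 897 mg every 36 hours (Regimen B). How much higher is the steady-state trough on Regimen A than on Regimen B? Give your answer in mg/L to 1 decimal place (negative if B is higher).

Regimen A: f = (1/2)^(39/10) ≈ 0.0670; Cmin,ss = (1924/25)·f/(1−f) ≈ 5.527 mg/L.
Regimen B: f = (1/2)^(36/10) ≈ 0.0825; Cmin,ss = (897/25)·f/(1−f) ≈ 3.226 mg/L.
Difference ≈ 5.527 − 3.226 ≈ 2.301 mg/L.

2.3 mg/L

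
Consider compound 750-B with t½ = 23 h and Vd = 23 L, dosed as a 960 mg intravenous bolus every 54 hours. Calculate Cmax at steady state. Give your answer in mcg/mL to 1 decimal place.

τ/t½ = 54/23 ≈ 2.3478, so fraction remaining f = (1/2)^(54/23) ≈ 0.1964.
Accumulation ratio R = 1/(1 − f) ≈ 1/0.8036 ≈ 1.2444.
Single-dose peak C₀ = D/Vd = 960/23 ≈ 41.739 mcg/mL.
Steady-state peak Cmax,ss = C₀·R ≈ 41.739 × 1.2444 ≈ 51.940 mcg/mL.

51.9 mcg/mL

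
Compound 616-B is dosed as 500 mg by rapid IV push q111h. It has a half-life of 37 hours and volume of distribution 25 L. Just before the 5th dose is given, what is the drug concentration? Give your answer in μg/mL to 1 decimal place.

f = (1/2)^(τ/t½) = (1/2)^(111/37) ≈ 0.1250.
C₀ = D/Vd = 500/25 ≈ 20.000 μg/mL.
Before the 5th dose, 4 doses have been given. Superposition: Cmin = C₀·(f + f² + … + f^4).
≈ 20.000 × (0.1250 + 0.0156 + 0.0020 + 0.0002) ≈ 20.000 × 0.1428 ≈ 2.856 μg/mL.

2.9 μg/mL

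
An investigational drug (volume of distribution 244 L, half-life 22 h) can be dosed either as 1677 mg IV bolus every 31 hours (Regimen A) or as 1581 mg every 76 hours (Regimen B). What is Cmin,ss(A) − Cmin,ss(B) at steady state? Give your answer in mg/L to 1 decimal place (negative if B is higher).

3.5 mg/L

Regimen A: f = (1/2)^(31/22) ≈ 0.3765; Cmin,ss = (1677/244)·f/(1−f) ≈ 4.150 mg/L.
Regimen B: f = (1/2)^(76/22) ≈ 0.0912; Cmin,ss = (1581/244)·f/(1−f) ≈ 0.650 mg/L.
Difference ≈ 4.150 − 0.650 ≈ 3.500 mg/L.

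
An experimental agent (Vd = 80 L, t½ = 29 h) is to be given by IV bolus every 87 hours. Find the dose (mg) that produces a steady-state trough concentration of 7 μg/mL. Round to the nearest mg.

τ/t½ = 87/29 ≈ 3, so f = (1/2)^(87/29) ≈ 0.125000.
Cmin,ss = (D/Vd)·f/(1−f), so D = Cmin,ss·Vd·(1−f)/f.
D = 7 × 80 × (1−f)/f ≈ 7 × 80 × 7.00000 ≈ 3920.00 mg.

3920 mg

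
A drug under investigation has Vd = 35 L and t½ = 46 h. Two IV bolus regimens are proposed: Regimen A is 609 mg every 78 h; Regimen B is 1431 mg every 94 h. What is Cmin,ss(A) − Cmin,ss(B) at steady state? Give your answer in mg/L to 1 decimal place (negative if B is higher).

Regimen A: f = (1/2)^(78/46) ≈ 0.3087; Cmin,ss = (609/35)·f/(1−f) ≈ 7.770 mg/L.
Regimen B: f = (1/2)^(94/46) ≈ 0.2426; Cmin,ss = (1431/35)·f/(1−f) ≈ 13.096 mg/L.
Difference ≈ 7.770 − 13.096 ≈ -5.326 mg/L.

-5.3 mg/L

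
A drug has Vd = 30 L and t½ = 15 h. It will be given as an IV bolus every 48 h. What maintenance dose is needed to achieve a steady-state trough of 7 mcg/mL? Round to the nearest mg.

τ/t½ = 48/15 ≈ 3.2, so f = (1/2)^(48/15) ≈ 0.108819.
Cmin,ss = (D/Vd)·f/(1−f), so D = Cmin,ss·Vd·(1−f)/f.
D = 7 × 30 × (1−f)/f ≈ 7 × 30 × 8.18957 ≈ 1719.81 mg.

1720 mg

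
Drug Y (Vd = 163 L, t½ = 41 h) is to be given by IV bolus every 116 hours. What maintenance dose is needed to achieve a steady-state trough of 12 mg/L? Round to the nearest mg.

11946 mg

τ/t½ = 116/41 ≈ 2.8293, so f = (1/2)^(116/41) ≈ 0.140704.
Cmin,ss = (D/Vd)·f/(1−f), so D = Cmin,ss·Vd·(1−f)/f.
D = 12 × 163 × (1−f)/f ≈ 12 × 163 × 6.10712 ≈ 11945.53 mg.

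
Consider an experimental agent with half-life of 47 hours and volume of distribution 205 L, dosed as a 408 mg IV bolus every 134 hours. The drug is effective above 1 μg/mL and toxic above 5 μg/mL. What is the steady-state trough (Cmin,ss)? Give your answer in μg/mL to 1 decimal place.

τ/t½ = 134/47 ≈ 2.8511, so fraction remaining f = (1/2)^(134/47) ≈ 0.1386.
Each bolus raises the concentration by D/Vd = 408/205 ≈ 1.990 μg/mL.
Steady-state trough Cmin,ss = C₀·f/(1−f) ≈ 1.990 × 0.1386/0.8614 ≈ 0.320 μg/mL.
Trough 0.3 μg/mL vs MEC 1 μg/mL: subtherapeutic.

0.3 μg/mL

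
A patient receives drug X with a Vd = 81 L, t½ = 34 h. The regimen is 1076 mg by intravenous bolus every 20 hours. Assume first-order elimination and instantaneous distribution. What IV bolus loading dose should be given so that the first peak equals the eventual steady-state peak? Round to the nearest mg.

f = (1/2)^(20/34) ≈ 0.665156; accumulation ratio R = 1/(1−f) ≈ 2.98647.
Loading dose to hit Cmax,ss on first dose: D_load = D_maint·R ≈ 1076 × 2.98647 ≈ 3213.44 mg.

3213 mg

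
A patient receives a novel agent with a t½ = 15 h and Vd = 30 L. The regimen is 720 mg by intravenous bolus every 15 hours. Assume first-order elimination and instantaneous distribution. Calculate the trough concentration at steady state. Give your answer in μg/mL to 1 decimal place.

The dosing interval is 1 half-life, so f = 2^(−1) = 0.5.
At steady state, R = 1/(1 − 0.5) = 2/1.
Single-dose peak C₀ = D/Vd = 720/30 = 24 μg/mL.
Steady-state peak Cmax,ss = C₀·R = 24 × 2/1 ≈ 48.000 μg/mL.
Steady-state trough Cmin,ss = Cmax,ss·f ≈ 48.000 × 0.5 ≈ 24.000 μg/mL.

24.0 μg/mL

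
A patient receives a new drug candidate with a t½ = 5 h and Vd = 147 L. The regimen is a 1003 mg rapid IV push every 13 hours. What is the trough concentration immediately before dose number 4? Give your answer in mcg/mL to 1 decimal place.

f = (1/2)^(τ/t½) = (1/2)^(13/5) ≈ 0.1649.
C₀ = D/Vd = 1003/147 ≈ 6.823 mcg/mL.
Before the 4th dose, 3 doses have been given. Superposition: Cmin = C₀·(f + f² + … + f^3).
≈ 6.823 × (0.1649 + 0.0272 + 0.0045) ≈ 6.823 × 0.1966 ≈ 1.341 mcg/mL.

1.3 mcg/mL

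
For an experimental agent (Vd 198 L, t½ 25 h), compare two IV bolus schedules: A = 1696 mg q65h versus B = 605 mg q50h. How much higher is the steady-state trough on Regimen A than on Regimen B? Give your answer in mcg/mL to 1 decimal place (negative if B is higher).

0.7 mcg/mL

Regimen A: f = (1/2)^(65/25) ≈ 0.1649; Cmin,ss = (1696/198)·f/(1−f) ≈ 1.691 mcg/mL.
Regimen B: f = (1/2)^(50/25) ≈ 0.2500; Cmin,ss = (605/198)·f/(1−f) ≈ 1.019 mcg/mL.
Difference ≈ 1.691 − 1.019 ≈ 0.672 mcg/mL.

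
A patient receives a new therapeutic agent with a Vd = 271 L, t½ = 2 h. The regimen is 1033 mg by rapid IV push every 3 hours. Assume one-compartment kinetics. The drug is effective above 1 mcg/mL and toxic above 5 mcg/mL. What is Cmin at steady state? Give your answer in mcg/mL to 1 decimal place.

2.1 mcg/mL

Over one 3-h interval, 3/2 ≈ 1.5 half-lives elapse, leaving f ≈ 0.3536 of each dose.
Each bolus raises the concentration by D/Vd = 1033/271 ≈ 3.812 mcg/mL.
Steady-state trough Cmin,ss = C₀·f/(1−f) ≈ 3.812 × 0.3536/0.6464 ≈ 2.085 mcg/mL.
Trough 2.1 mcg/mL vs MEC 1 mcg/mL: adequate.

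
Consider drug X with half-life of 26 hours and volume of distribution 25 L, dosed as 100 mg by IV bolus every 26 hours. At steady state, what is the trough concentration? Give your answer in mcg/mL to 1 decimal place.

The dosing interval is 1 half-life, so f = 2^(−1) = 0.5.
Accumulation ratio R = 1/(1 − f) = 1/0.5 = 2/1.
Single-dose peak C₀ = D/Vd = 100/25 = 4 mcg/mL.
Steady-state peak Cmax,ss = C₀·R = 4 × 2/1 ≈ 8.000 mcg/mL.
Steady-state trough Cmin,ss = Cmax,ss·f ≈ 8.000 × 0.5 ≈ 4.000 mcg/mL.

4.0 mcg/mL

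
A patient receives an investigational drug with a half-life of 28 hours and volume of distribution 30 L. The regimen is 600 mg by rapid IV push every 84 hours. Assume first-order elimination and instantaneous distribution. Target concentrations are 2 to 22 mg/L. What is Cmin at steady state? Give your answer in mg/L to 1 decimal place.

τ = 84 h = 3 half-lives, so f = (1/2)^3 = 0.125.
Accumulation ratio R = 1/(1 − f) = 1/0.875 = 8/7.
Single-dose peak C₀ = D/Vd = 600/30 = 20 mg/L.
Steady-state peak Cmax,ss = C₀·R = 20 × 8/7 ≈ 22.857 mg/L.
Steady-state trough Cmin,ss = Cmax,ss·f ≈ 22.857 × 0.125 ≈ 2.857 mg/L.
Trough 2.9 mg/L vs MEC 2 mg/L: adequate.

2.9 mg/L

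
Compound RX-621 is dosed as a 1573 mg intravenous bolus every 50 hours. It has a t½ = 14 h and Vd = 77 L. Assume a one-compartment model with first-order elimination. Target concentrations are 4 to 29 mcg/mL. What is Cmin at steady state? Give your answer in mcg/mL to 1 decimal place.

1.9 mcg/mL

k = ln2/t½ = ln2/14 ≈ 0.049511 h⁻¹; fraction remaining f = e^(−kτ) = e^(−0.049511×50) ≈ 0.0841.
At steady state, accumulation factor R = 1/(1 − e^(−kτ)) ≈ 1.0918.
Single-dose peak C₀ = D/Vd = 1573/77 ≈ 20.429 mcg/mL.
Cmax,ss = C₀/(1 − f) ≈ 20.429/0.9159 ≈ 22.305 mcg/mL.
Steady-state trough Cmin,ss = Cmax,ss·f ≈ 22.305 × 0.0841 ≈ 1.876 mcg/mL.
Trough 1.9 mcg/mL vs MEC 4 mcg/mL: subtherapeutic.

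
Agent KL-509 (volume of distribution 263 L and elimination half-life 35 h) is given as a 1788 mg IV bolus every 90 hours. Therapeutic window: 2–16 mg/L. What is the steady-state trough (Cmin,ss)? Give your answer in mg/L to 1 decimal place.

τ/t½ = 90/35 ≈ 2.5714, so fraction remaining f = (1/2)^(90/35) ≈ 0.1682.
Single-dose peak C₀ = D/Vd = 1788/263 ≈ 6.798 mg/L.
Steady-state trough Cmin,ss = C₀·f/(1−f) ≈ 6.798 × 0.1682/0.8318 ≈ 1.375 mg/L.
Trough 1.4 mg/L vs MEC 2 mg/L: subtherapeutic.

1.4 mg/L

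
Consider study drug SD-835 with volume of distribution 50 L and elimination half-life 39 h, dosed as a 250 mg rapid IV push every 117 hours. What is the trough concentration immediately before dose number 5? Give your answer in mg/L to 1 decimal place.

0.7 mg/L

f = (1/2)^(τ/t½) = (1/2)^(117/39) ≈ 0.1250.
C₀ = D/Vd = 250/50 ≈ 5.000 mg/L.
Before the 5th dose, 4 doses have been given. Superposition: Cmin = C₀·(f + f² + … + f^4).
≈ 5.000 × (0.1250 + 0.0156 + 0.0020 + 0.0002) ≈ 5.000 × 0.1428 ≈ 0.714 mg/L.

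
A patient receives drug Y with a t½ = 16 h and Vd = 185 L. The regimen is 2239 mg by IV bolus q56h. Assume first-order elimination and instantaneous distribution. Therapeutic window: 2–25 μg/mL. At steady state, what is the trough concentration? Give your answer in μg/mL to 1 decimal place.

1.2 μg/mL

k = ln2/t½ = ln2/16 ≈ 0.043322 h⁻¹; fraction remaining f = e^(−kτ) = e^(−0.043322×56) ≈ 0.0884.
Single-dose peak C₀ = D/Vd = 2239/185 ≈ 12.103 μg/mL.
Steady-state trough Cmin,ss = C₀·f/(1−f) ≈ 12.103 × 0.0884/0.9116 ≈ 1.174 μg/mL.
Trough 1.2 μg/mL vs MEC 2 μg/mL: subtherapeutic.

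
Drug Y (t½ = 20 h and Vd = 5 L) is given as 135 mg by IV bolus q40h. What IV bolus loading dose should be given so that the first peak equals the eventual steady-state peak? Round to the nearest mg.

180 mg

f = (1/2)^(40/20) ≈ 0.250000; accumulation ratio R = 1/(1−f) ≈ 1.33333.
Loading dose to hit Cmax,ss on first dose: D_load = D_maint·R ≈ 135 × 1.33333 ≈ 180.00 mg.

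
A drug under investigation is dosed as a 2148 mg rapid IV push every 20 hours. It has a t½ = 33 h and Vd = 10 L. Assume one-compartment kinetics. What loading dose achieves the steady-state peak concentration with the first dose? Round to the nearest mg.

6262 mg

f = (1/2)^(20/33) ≈ 0.656988; accumulation ratio R = 1/(1−f) ≈ 2.91535.
Loading dose to hit Cmax,ss on first dose: D_load = D_maint·R ≈ 2148 × 2.91535 ≈ 6262.17 mg.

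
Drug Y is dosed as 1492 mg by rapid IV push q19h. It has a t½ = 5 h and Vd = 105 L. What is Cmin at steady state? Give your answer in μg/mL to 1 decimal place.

τ/t½ = 19/5 ≈ 3.8, so fraction remaining f = (1/2)^(19/5) ≈ 0.0718.
Single-dose peak C₀ = D/Vd = 1492/105 ≈ 14.210 μg/mL.
Steady-state trough Cmin,ss = C₀·f/(1−f) ≈ 14.210 × 0.0718/0.9282 ≈ 1.099 μg/mL.

1.1 μg/mL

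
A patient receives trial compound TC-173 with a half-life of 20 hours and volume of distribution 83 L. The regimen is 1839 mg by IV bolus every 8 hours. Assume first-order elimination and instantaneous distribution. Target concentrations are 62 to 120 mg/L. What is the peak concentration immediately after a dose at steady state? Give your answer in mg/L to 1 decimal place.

91.5 mg/L

k = ln2/t½ = ln2/20 ≈ 0.034657 h⁻¹; fraction remaining f = e^(−kτ) = e^(−0.034657×8) ≈ 0.7579.
At steady state, accumulation factor R = 1/(1 − e^(−kτ)) ≈ 4.1305.
Each bolus raises the concentration by D/Vd = 1839/83 ≈ 22.157 mg/L.
Steady-state peak Cmax,ss = C₀·R ≈ 22.157 × 4.1305 ≈ 91.519 mg/L.
Peak 91.5 mg/L vs MTC 120 mg/L: below toxic threshold.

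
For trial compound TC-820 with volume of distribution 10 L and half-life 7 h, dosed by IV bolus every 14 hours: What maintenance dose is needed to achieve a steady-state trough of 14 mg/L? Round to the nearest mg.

420 mg

τ/t½ = 14/7 ≈ 2, so f = (1/2)^(14/7) ≈ 0.250000.
Cmin,ss = (D/Vd)·f/(1−f), so D = Cmin,ss·Vd·(1−f)/f.
D = 14 × 10 × (1−f)/f ≈ 14 × 10 × 3.00000 ≈ 420.00 mg.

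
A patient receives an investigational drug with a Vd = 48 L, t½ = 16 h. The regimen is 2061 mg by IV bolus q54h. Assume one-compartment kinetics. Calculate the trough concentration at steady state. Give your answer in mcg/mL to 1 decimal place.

4.6 mcg/mL

k = ln2/t½ = ln2/16 ≈ 0.043322 h⁻¹; fraction remaining f = e^(−kτ) = e^(−0.043322×54) ≈ 0.0964.
Each bolus raises the concentration by D/Vd = 2061/48 ≈ 42.938 mcg/mL.
Steady-state trough Cmin,ss = C₀·f/(1−f) ≈ 42.938 × 0.0964/0.9036 ≈ 4.581 mcg/mL.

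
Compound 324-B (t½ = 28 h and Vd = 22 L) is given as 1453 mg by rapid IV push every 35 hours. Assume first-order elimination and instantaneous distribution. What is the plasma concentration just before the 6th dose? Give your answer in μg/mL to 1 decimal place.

47.3 μg/mL

f = (1/2)^(τ/t½) = (1/2)^(35/28) ≈ 0.4204.
C₀ = D/Vd = 1453/22 ≈ 66.045 μg/mL.
Before the 6th dose, 5 doses have been given. Superposition: Cmin = C₀·(f + f² + … + f^5).
≈ 66.045 × (0.4204 + 0.1767 + 0.0743 + 0.0312 + 0.0131) ≈ 66.045 × 0.7157 ≈ 47.268 μg/mL.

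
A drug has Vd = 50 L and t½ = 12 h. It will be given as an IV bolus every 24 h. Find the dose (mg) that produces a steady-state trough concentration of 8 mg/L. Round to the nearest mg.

τ/t½ = 24/12 ≈ 2, so f = (1/2)^(24/12) ≈ 0.250000.
Cmin,ss = (D/Vd)·f/(1−f), so D = Cmin,ss·Vd·(1−f)/f.
D = 8 × 50 × (1−f)/f ≈ 8 × 50 × 3.00000 ≈ 1200.00 mg.

1200 mg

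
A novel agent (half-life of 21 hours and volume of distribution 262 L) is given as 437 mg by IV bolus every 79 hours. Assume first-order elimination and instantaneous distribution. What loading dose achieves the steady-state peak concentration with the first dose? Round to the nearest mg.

472 mg

f = (1/2)^(79/21) ≈ 0.073715; accumulation ratio R = 1/(1−f) ≈ 1.07958.
Loading dose to hit Cmax,ss on first dose: D_load = D_maint·R ≈ 437 × 1.07958 ≈ 471.78 mg.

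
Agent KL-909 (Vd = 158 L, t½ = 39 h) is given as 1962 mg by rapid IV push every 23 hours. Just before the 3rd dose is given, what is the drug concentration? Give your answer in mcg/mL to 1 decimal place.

13.7 mcg/mL

f = (1/2)^(τ/t½) = (1/2)^(23/39) ≈ 0.6645.
C₀ = D/Vd = 1962/158 ≈ 12.418 mcg/mL.
Before the 3rd dose, 2 doses have been given. Superposition: Cmin = C₀·(f + f²).
≈ 12.418 × (0.6645 + 0.4416) ≈ 12.418 × 1.1061 ≈ 13.736 mcg/mL.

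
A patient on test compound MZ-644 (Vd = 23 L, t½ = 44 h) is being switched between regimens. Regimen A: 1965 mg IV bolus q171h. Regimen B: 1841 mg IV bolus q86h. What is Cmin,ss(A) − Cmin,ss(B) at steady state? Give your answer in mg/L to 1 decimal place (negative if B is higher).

-21.6 mg/L

Regimen A: f = (1/2)^(171/44) ≈ 0.0676; Cmin,ss = (1965/23)·f/(1−f) ≈ 6.194 mg/L.
Regimen B: f = (1/2)^(86/44) ≈ 0.2580; Cmin,ss = (1841/23)·f/(1−f) ≈ 27.832 mg/L.
Difference ≈ 6.194 − 27.832 ≈ -21.638 mg/L.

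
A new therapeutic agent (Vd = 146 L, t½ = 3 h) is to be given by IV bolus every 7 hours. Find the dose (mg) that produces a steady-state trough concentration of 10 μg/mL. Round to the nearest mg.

τ/t½ = 7/3 ≈ 2.3333, so f = (1/2)^(7/3) ≈ 0.198425.
Cmin,ss = (D/Vd)·f/(1−f), so D = Cmin,ss·Vd·(1−f)/f.
D = 10 × 146 × (1−f)/f ≈ 10 × 146 × 4.03969 ≈ 5897.95 mg.

5898 mg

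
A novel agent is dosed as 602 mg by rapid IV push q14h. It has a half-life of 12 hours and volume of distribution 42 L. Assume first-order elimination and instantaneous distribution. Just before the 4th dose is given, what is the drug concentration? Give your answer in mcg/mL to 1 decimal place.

10.5 mcg/mL

f = (1/2)^(τ/t½) = (1/2)^(14/12) ≈ 0.4454.
C₀ = D/Vd = 602/42 ≈ 14.333 mcg/mL.
Before the 4th dose, 3 doses have been given. Superposition: Cmin = C₀·(f + f² + … + f^3).
≈ 14.333 × (0.4454 + 0.1984 + 0.0884) ≈ 14.333 × 0.7322 ≈ 10.495 mcg/mL.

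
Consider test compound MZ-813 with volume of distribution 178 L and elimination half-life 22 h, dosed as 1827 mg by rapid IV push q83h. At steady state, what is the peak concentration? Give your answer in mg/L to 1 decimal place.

11.1 mg/L

Over one 83-h interval, 83/22 ≈ 3.7727 half-lives elapse, leaving f ≈ 0.0732 of each dose.
At steady state, accumulation factor R = 1/(1 − e^(−kτ)) ≈ 1.0790.
Each bolus raises the concentration by D/Vd = 1827/178 ≈ 10.264 mg/L.
Steady-state peak Cmax,ss = C₀·R ≈ 10.264 × 1.0790 ≈ 11.075 mg/L.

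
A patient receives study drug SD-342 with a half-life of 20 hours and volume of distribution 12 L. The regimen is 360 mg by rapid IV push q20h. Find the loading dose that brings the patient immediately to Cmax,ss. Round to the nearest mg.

f = (1/2)^(20/20) ≈ 0.500000; accumulation ratio R = 1/(1−f) ≈ 2.00000.
Loading dose to hit Cmax,ss on first dose: D_load = D_maint·R ≈ 360 × 2.00000 ≈ 720.00 mg.

720 mg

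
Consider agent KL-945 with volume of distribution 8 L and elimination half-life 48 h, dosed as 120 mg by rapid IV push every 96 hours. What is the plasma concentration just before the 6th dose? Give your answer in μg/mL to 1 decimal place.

5.0 μg/mL

f = (1/2)^(τ/t½) = (1/2)^(96/48) ≈ 0.2500.
C₀ = D/Vd = 120/8 ≈ 15.000 μg/mL.
Before the 6th dose, 5 doses have been given. Superposition: Cmin = C₀·(f + f² + … + f^5).
≈ 15.000 × (0.2500 + 0.0625 + 0.0156 + 0.0039 + 0.0010) ≈ 15.000 × 0.3330 ≈ 4.995 μg/mL.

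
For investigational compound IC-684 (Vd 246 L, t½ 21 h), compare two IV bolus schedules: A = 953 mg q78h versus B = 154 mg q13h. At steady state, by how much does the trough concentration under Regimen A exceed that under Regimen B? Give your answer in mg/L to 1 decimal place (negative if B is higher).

Regimen A: f = (1/2)^(78/21) ≈ 0.0762; Cmin,ss = (953/246)·f/(1−f) ≈ 0.320 mg/L.
Regimen B: f = (1/2)^(13/21) ≈ 0.6511; Cmin,ss = (154/246)·f/(1−f) ≈ 1.168 mg/L.
Difference ≈ 0.320 − 1.168 ≈ -0.848 mg/L.

-0.8 mg/L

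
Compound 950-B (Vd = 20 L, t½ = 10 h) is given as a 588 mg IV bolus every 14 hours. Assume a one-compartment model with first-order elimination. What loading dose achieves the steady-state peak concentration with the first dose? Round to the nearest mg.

f = (1/2)^(14/10) ≈ 0.378929; accumulation ratio R = 1/(1−f) ≈ 1.61012.
Loading dose to hit Cmax,ss on first dose: D_load = D_maint·R ≈ 588 × 1.61012 ≈ 946.75 mg.

947 mg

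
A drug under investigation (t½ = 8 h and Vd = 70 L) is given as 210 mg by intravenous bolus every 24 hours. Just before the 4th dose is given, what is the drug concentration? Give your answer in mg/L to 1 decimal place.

0.4 mg/L

f = (1/2)^(τ/t½) = (1/2)^(24/8) ≈ 0.1250.
C₀ = D/Vd = 210/70 ≈ 3.000 mg/L.
Before the 4th dose, 3 doses have been given. Superposition: Cmin = C₀·(f + f² + … + f^3).
≈ 3.000 × (0.1250 + 0.0156 + 0.0020) ≈ 3.000 × 0.1426 ≈ 0.428 mg/L.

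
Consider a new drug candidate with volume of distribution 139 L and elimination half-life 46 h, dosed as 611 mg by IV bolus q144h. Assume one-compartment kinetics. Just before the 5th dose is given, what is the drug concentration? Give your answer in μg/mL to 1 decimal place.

0.6 μg/mL

f = (1/2)^(τ/t½) = (1/2)^(144/46) ≈ 0.1142.
C₀ = D/Vd = 611/139 ≈ 4.396 μg/mL.
Before the 5th dose, 4 doses have been given. Superposition: Cmin = C₀·(f + f² + … + f^4).
≈ 4.396 × (0.1142 + 0.0130 + 0.0015 + 0.0002) ≈ 4.396 × 0.1289 ≈ 0.567 μg/mL.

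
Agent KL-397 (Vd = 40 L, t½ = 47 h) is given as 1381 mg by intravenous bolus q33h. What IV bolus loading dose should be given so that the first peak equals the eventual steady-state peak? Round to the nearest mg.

f = (1/2)^(33/47) ≈ 0.614665; accumulation ratio R = 1/(1−f) ≈ 2.59514.
Loading dose to hit Cmax,ss on first dose: D_load = D_maint·R ≈ 1381 × 2.59514 ≈ 3583.89 mg.

3584 mg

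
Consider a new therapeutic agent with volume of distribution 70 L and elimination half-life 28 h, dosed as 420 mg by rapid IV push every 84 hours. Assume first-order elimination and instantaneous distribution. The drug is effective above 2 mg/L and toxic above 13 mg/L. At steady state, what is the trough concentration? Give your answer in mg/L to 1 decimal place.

0.9 mg/L

The dosing interval is 3 half-lives, so f = 2^(−3) = 0.125.
Accumulation ratio R = 1/(1 − f) = 1/0.875 = 8/7.
Single-dose peak C₀ = D/Vd = 420/70 = 6 mg/L.
Steady-state peak Cmax,ss = C₀·R = 6 × 8/7 ≈ 6.857 mg/L.
Steady-state trough Cmin,ss = Cmax,ss·f ≈ 6.857 × 0.125 ≈ 0.857 mg/L.
Trough 0.9 mg/L vs MEC 2 mg/L: subtherapeutic.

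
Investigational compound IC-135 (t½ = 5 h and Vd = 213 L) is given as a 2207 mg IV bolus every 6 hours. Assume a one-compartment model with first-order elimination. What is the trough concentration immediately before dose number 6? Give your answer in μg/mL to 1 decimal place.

7.9 μg/mL

f = (1/2)^(τ/t½) = (1/2)^(6/5) ≈ 0.4353.
C₀ = D/Vd = 2207/213 ≈ 10.362 μg/mL.
Before the 6th dose, 5 doses have been given. Superposition: Cmin = C₀·(f + f² + … + f^5).
≈ 10.362 × (0.4353 + 0.1895 + 0.0825 + 0.0359 + 0.0156) ≈ 10.362 × 0.7588 ≈ 7.863 μg/mL.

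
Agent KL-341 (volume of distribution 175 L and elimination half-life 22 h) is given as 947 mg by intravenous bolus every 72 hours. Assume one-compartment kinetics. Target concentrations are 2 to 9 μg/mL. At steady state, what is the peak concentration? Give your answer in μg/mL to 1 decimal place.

τ/t½ = 72/22 ≈ 3.2727, so fraction remaining f = (1/2)^(72/22) ≈ 0.1035.
Accumulation ratio R = 1/(1 − f) ≈ 1/0.8965 ≈ 1.1154.
Each bolus raises the concentration by D/Vd = 947/175 ≈ 5.411 μg/mL.
Cmax,ss = C₀/(1 − f) ≈ 5.411/0.8965 ≈ 6.036 μg/mL.
Peak 6.0 μg/mL vs MTC 9 μg/mL: below toxic threshold.

6.0 μg/mL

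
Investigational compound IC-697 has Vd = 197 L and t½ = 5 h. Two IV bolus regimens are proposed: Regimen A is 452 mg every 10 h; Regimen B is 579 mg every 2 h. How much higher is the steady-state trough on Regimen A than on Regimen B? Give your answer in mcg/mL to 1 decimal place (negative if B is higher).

Regimen A: f = (1/2)^(10/5) ≈ 0.2500; Cmin,ss = (452/197)·f/(1−f) ≈ 0.765 mcg/mL.
Regimen B: f = (1/2)^(2/5) ≈ 0.7579; Cmin,ss = (579/197)·f/(1−f) ≈ 9.201 mcg/mL.
Difference ≈ 0.765 − 9.201 ≈ -8.436 mcg/mL.

-8.4 mcg/mL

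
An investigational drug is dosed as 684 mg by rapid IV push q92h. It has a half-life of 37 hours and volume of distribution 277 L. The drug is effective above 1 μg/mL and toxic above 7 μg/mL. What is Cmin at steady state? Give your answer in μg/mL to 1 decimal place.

0.5 μg/mL

k = ln2/t½ = ln2/37 ≈ 0.018734 h⁻¹; fraction remaining f = e^(−kτ) = e^(−0.018734×92) ≈ 0.1784.
Single-dose peak C₀ = D/Vd = 684/277 ≈ 2.469 μg/mL.
Steady-state trough Cmin,ss = C₀·f/(1−f) ≈ 2.469 × 0.1784/0.8216 ≈ 0.536 μg/mL.
Trough 0.5 μg/mL vs MEC 1 μg/mL: subtherapeutic.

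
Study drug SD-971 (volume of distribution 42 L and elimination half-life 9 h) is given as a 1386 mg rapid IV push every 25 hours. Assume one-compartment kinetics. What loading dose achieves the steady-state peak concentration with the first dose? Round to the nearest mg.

f = (1/2)^(25/9) ≈ 0.145816; accumulation ratio R = 1/(1−f) ≈ 1.17071.
Loading dose to hit Cmax,ss on first dose: D_load = D_maint·R ≈ 1386 × 1.17071 ≈ 1622.60 mg.

1623 mg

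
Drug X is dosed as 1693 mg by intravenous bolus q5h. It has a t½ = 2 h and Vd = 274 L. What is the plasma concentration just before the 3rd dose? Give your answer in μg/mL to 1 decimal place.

f = (1/2)^(τ/t½) = (1/2)^(5/2) ≈ 0.1768.
C₀ = D/Vd = 1693/274 ≈ 6.179 μg/mL.
Before the 3rd dose, 2 doses have been given. Superposition: Cmin = C₀·(f + f²).
≈ 6.179 × (0.1768 + 0.0313) ≈ 6.179 × 0.2081 ≈ 1.286 μg/mL.

1.3 μg/mL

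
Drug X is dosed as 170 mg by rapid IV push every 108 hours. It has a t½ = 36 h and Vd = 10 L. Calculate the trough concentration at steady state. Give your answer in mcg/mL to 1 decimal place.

2.4 mcg/mL

The dosing interval is 3 half-lives, so f = 2^(−3) = 0.125.
At steady state, R = 1/(1 − 0.125) = 8/7.
Single-dose peak C₀ = D/Vd = 170/10 = 17 mcg/mL.
Steady-state peak Cmax,ss = C₀·R = 17 × 8/7 ≈ 19.429 mcg/mL.
Steady-state trough Cmin,ss = Cmax,ss·f ≈ 19.429 × 0.125 ≈ 2.429 mcg/mL.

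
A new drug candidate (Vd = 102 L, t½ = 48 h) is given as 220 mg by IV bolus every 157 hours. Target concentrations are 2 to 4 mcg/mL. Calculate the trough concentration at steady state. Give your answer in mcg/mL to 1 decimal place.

0.2 mcg/mL

τ/t½ = 157/48 ≈ 3.2708, so fraction remaining f = (1/2)^(157/48) ≈ 0.1036.
Each bolus raises the concentration by D/Vd = 220/102 ≈ 2.157 mcg/mL.
Steady-state trough Cmin,ss = C₀·f/(1−f) ≈ 2.157 × 0.1036/0.8964 ≈ 0.249 mcg/mL.
Trough 0.2 mcg/mL vs MEC 2 mcg/mL: subtherapeutic.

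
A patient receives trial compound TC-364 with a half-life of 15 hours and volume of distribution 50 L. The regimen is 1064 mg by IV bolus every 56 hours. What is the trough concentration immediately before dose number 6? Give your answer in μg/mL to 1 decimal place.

1.7 μg/mL

f = (1/2)^(τ/t½) = (1/2)^(56/15) ≈ 0.0752.
C₀ = D/Vd = 1064/50 ≈ 21.280 μg/mL.
Before the 6th dose, 5 doses have been given. Superposition: Cmin = C₀·(f + f² + … + f^5).
≈ 21.280 × (0.0752 + 0.0057 + 0.0004 + 0.0000 + 0.0000) ≈ 21.280 × 0.0813 ≈ 1.730 μg/mL.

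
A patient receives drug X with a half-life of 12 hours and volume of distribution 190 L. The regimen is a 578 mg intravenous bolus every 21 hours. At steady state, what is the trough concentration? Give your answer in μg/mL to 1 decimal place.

1.3 μg/mL

τ/t½ = 21/12 ≈ 1.75, so fraction remaining f = (1/2)^(21/12) ≈ 0.2973.
Accumulation ratio R = 1/(1 − f) ≈ 1/0.7027 ≈ 1.4231.
Each bolus raises the concentration by D/Vd = 578/190 ≈ 3.042 μg/mL.
Steady-state peak Cmax,ss = C₀·R ≈ 3.042 × 1.4231 ≈ 4.329 μg/mL.
Steady-state trough Cmin,ss = Cmax,ss·f ≈ 4.329 × 0.2973 ≈ 1.287 μg/mL.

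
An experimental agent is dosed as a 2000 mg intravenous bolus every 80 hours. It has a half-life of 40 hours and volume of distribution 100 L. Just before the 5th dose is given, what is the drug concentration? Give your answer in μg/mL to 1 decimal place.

6.6 μg/mL

f = (1/2)^(τ/t½) = (1/2)^(80/40) ≈ 0.2500.
C₀ = D/Vd = 2000/100 ≈ 20.000 μg/mL.
Before the 5th dose, 4 doses have been given. Superposition: Cmin = C₀·(f + f² + … + f^4).
≈ 20.000 × (0.2500 + 0.0625 + 0.0156 + 0.0039) ≈ 20.000 × 0.3320 ≈ 6.640 μg/mL.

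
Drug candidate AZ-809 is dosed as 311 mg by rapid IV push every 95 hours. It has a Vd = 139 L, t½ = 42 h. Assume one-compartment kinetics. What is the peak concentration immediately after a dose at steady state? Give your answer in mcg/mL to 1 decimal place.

2.8 mcg/mL

k = ln2/t½ = ln2/42 ≈ 0.016504 h⁻¹; fraction remaining f = e^(−kτ) = e^(−0.016504×95) ≈ 0.2085.
At steady state, accumulation factor R = 1/(1 − e^(−kτ)) ≈ 1.2634.
Single-dose peak C₀ = D/Vd = 311/139 ≈ 2.237 mcg/mL.
Steady-state peak Cmax,ss = C₀·R ≈ 2.237 × 1.2634 ≈ 2.826 mcg/mL.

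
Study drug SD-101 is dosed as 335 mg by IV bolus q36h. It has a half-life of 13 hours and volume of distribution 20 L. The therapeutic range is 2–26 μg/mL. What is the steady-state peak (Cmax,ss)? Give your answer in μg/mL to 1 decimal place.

19.6 μg/mL

τ/t½ = 36/13 ≈ 2.7692, so fraction remaining f = (1/2)^(36/13) ≈ 0.1467.
Accumulation ratio R = 1/(1 − f) ≈ 1/0.8533 ≈ 1.1719.
Each bolus raises the concentration by D/Vd = 335/20 ≈ 16.750 μg/mL.
Steady-state peak Cmax,ss = C₀·R ≈ 16.750 × 1.1719 ≈ 19.629 μg/mL.
Peak 19.6 μg/mL vs MTC 26 μg/mL: below toxic threshold.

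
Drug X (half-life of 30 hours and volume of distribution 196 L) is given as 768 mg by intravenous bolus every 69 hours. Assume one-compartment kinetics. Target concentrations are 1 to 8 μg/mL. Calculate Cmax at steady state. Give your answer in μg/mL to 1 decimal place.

4.9 μg/mL

Over one 69-h interval, 69/30 ≈ 2.3 half-lives elapse, leaving f ≈ 0.2031 of each dose.
At steady state, accumulation factor R = 1/(1 − e^(−kτ)) ≈ 1.2549.
Single-dose peak C₀ = D/Vd = 768/196 ≈ 3.918 μg/mL.
Steady-state peak Cmax,ss = C₀·R ≈ 3.918 × 1.2549 ≈ 4.917 μg/mL.
Peak 4.9 μg/mL vs MTC 8 μg/mL: below toxic threshold.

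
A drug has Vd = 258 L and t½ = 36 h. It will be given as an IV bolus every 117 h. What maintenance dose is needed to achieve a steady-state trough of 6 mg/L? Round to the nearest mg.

τ/t½ = 117/36 ≈ 3.25, so f = (1/2)^(117/36) ≈ 0.105112.
Cmin,ss = (D/Vd)·f/(1−f), so D = Cmin,ss·Vd·(1−f)/f.
D = 6 × 258 × (1−f)/f ≈ 6 × 258 × 8.51366 ≈ 13179.15 mg.

13179 mg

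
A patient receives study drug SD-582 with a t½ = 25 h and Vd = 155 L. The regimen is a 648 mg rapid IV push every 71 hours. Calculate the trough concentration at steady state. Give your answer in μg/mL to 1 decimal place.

0.7 μg/mL

Over one 71-h interval, 71/25 ≈ 2.84 half-lives elapse, leaving f ≈ 0.1397 of each dose.
Accumulation ratio R = 1/(1 − f) ≈ 1/0.8603 ≈ 1.1624.
Single-dose peak C₀ = D/Vd = 648/155 ≈ 4.181 μg/mL.
Cmax,ss = C₀/(1 − f) ≈ 4.181/0.8603 ≈ 4.860 μg/mL.
Steady-state trough Cmin,ss = Cmax,ss·f ≈ 4.860 × 0.1397 ≈ 0.679 μg/mL.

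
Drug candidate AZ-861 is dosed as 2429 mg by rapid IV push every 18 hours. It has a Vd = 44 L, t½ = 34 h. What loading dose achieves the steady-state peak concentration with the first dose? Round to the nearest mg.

7908 mg

f = (1/2)^(18/34) ≈ 0.692837; accumulation ratio R = 1/(1−f) ≈ 3.25560.
Loading dose to hit Cmax,ss on first dose: D_load = D_maint·R ≈ 2429 × 3.25560 ≈ 7907.85 mg.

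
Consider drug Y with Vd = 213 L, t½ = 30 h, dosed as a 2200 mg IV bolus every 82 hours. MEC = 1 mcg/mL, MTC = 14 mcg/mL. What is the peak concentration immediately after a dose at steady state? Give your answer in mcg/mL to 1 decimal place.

k = ln2/t½ = ln2/30 ≈ 0.023105 h⁻¹; fraction remaining f = e^(−kτ) = e^(−0.023105×82) ≈ 0.1504.
At steady state, accumulation factor R = 1/(1 − e^(−kτ)) ≈ 1.1770.
Single-dose peak C₀ = D/Vd = 2200/213 ≈ 10.329 mcg/mL.
Steady-state peak Cmax,ss = C₀·R ≈ 10.329 × 1.1770 ≈ 12.157 mcg/mL.
Peak 12.2 mcg/mL vs MTC 14 mcg/mL: below toxic threshold.

12.2 mcg/mL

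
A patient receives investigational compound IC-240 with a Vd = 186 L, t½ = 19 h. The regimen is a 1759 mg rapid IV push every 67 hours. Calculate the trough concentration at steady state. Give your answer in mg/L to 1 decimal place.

0.9 mg/L

τ/t½ = 67/19 ≈ 3.5263, so fraction remaining f = (1/2)^(67/19) ≈ 0.0868.
At steady state, accumulation factor R = 1/(1 − e^(−kτ)) ≈ 1.0951.
Single-dose peak C₀ = D/Vd = 1759/186 ≈ 9.457 mg/L.
Steady-state peak Cmax,ss = C₀·R ≈ 9.457 × 1.0951 ≈ 10.356 mg/L.
Steady-state trough Cmin,ss = Cmax,ss·f ≈ 10.356 × 0.0868 ≈ 0.899 mg/L.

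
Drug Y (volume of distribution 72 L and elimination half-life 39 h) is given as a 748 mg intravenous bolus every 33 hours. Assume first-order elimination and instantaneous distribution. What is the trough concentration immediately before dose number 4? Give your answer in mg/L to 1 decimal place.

f = (1/2)^(τ/t½) = (1/2)^(33/39) ≈ 0.5563.
C₀ = D/Vd = 748/72 ≈ 10.389 mg/L.
Before the 4th dose, 3 doses have been given. Superposition: Cmin = C₀·(f + f² + … + f^3).
≈ 10.389 × (0.5563 + 0.3095 + 0.1722) ≈ 10.389 × 1.0380 ≈ 10.784 mg/L.

10.8 mg/L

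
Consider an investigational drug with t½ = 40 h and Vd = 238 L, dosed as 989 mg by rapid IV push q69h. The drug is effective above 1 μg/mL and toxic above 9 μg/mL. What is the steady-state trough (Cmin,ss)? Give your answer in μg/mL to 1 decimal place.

1.8 μg/mL

τ/t½ = 69/40 ≈ 1.725, so fraction remaining f = (1/2)^(69/40) ≈ 0.3025.
Each bolus raises the concentration by D/Vd = 989/238 ≈ 4.155 μg/mL.
Steady-state trough Cmin,ss = C₀·f/(1−f) ≈ 4.155 × 0.3025/0.6975 ≈ 1.802 μg/mL.
Trough 1.8 μg/mL vs MEC 1 μg/mL: adequate.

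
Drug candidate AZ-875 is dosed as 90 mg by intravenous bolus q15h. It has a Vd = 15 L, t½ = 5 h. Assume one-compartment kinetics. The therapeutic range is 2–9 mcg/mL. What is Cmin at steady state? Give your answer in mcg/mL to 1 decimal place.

τ = 15 h = 3 half-lives, so f = (1/2)^3 = 0.125.
At steady state, R = 1/(1 − 0.125) = 8/7.
Single-dose peak C₀ = D/Vd = 90/15 = 6 mcg/mL.
Steady-state peak Cmax,ss = C₀·R = 6 × 8/7 ≈ 6.857 mcg/mL.
Steady-state trough Cmin,ss = Cmax,ss·f ≈ 6.857 × 0.125 ≈ 0.857 mcg/mL.
Trough 0.9 mcg/mL vs MEC 2 mcg/mL: subtherapeutic.

0.9 mcg/mL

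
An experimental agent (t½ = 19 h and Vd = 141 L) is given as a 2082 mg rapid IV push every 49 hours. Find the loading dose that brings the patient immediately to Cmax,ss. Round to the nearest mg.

f = (1/2)^(49/19) ≈ 0.167363; accumulation ratio R = 1/(1−f) ≈ 1.20100.
Loading dose to hit Cmax,ss on first dose: D_load = D_maint·R ≈ 2082 × 1.20100 ≈ 2500.48 mg.

2500 mg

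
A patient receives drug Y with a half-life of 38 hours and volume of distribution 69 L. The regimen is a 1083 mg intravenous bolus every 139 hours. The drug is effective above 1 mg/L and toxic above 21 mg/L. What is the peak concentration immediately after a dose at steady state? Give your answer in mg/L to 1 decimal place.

17.0 mg/L

Over one 139-h interval, 139/38 ≈ 3.6579 half-lives elapse, leaving f ≈ 0.0792 of each dose.
Accumulation ratio R = 1/(1 − f) ≈ 1/0.9208 ≈ 1.0860.
Each bolus raises the concentration by D/Vd = 1083/69 ≈ 15.696 mg/L.
Steady-state peak Cmax,ss = C₀·R ≈ 15.696 × 1.0860 ≈ 17.046 mg/L.
Peak 17.0 mg/L vs MTC 21 mg/L: below toxic threshold.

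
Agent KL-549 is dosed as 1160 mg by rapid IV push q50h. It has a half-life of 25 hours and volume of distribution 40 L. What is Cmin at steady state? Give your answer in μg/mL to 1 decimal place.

The dosing interval is 2 half-lives, so f = 2^(−2) = 0.25.
Accumulation ratio R = 1/(1 − f) = 1/0.75 = 4/3.
Single-dose peak C₀ = D/Vd = 1160/40 = 29 μg/mL.
Steady-state peak Cmax,ss = C₀·R = 29 × 4/3 ≈ 38.667 μg/mL.
Steady-state trough Cmin,ss = Cmax,ss·f ≈ 38.667 × 0.25 ≈ 9.667 μg/mL.

9.7 μg/mL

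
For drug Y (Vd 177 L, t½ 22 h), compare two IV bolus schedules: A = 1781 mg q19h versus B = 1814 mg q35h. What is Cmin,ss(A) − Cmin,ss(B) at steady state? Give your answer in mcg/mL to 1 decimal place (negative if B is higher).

Regimen A: f = (1/2)^(19/22) ≈ 0.5496; Cmin,ss = (1781/177)·f/(1−f) ≈ 12.278 mcg/mL.
Regimen B: f = (1/2)^(35/22) ≈ 0.3320; Cmin,ss = (1814/177)·f/(1−f) ≈ 5.094 mcg/mL.
Difference ≈ 12.278 − 5.094 ≈ 7.184 mcg/mL.

7.2 mcg/mL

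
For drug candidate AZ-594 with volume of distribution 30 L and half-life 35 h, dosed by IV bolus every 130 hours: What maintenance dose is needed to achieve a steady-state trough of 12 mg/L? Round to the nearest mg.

τ/t½ = 130/35 ≈ 3.7143, so f = (1/2)^(130/35) ≈ 0.076188.
Cmin,ss = (D/Vd)·f/(1−f), so D = Cmin,ss·Vd·(1−f)/f.
D = 12 × 30 × (1−f)/f ≈ 12 × 30 × 12.12543 ≈ 4365.15 mg.

4365 mg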